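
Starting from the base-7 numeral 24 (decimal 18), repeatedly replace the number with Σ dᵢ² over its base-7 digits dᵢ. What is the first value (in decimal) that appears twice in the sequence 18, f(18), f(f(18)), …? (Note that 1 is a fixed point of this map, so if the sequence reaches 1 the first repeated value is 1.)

18 = (2,4)_7 → 2² + 4² = 4 + 16 = 20
20 = (2,6)_7 → 2² + 6² = 4 + 36 = 40
40 = (5,5)_7 → 5² + 5² = 25 + 25 = 50
50 = (1,0,1)_7 → 1² + 0² + 1² = 1 + 0 + 1 = 2
2 = (2)_7 → 2² = 4
4 = (4)_7 → 4² = 16
16 = (2,2)_7 → 2² + 2² = 4 + 4 = 8
8 = (1,1)_7 → 1² + 1² = 1 + 1 = 2  — 2 already appeared earlier.

2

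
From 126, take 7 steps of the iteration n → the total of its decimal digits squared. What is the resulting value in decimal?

126 → 1² + 2² + 6² = 41
41 → 4² + 1² = 17
17 → 1² + 7² = 50
50 → 5² + 0² = 25
25 → 2² + 5² = 29
29 → 2² + 9² = 85
85 → 8² + 5² = 89

89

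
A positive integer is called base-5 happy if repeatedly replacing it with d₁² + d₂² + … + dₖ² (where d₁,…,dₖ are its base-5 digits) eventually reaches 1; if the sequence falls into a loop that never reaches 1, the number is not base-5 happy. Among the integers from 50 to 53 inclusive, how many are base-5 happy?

1

50: 50 → 4 → 16 → 10 → 4  (repeats 4)
51: 51 → 5 → 1  (reaches 1)
52: 52 → 8 → 10 → 4 → 16 → 10  (repeats 10)
53: 53 → 13 → 13  (repeats 13)
base-5 happy: 51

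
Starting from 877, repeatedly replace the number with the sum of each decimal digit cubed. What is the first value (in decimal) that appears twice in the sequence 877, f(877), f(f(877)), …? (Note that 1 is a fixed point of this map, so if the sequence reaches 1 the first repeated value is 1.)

1

877 → 8³ + 7³ + 7³ = 1198
1198 → 1³ + 1³ + 9³ + 8³ = 1243
1243 → 1³ + 2³ + 4³ + 3³ = 100
100 → 1³ + 0³ + 0³ = 1  — reached the fixed point 1.
1 → 1, so 1 is the first repeated value.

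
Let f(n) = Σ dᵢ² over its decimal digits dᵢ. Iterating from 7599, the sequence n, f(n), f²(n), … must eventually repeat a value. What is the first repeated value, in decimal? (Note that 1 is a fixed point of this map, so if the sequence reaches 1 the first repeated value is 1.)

7599 → 7² + 5² + 9² + 9² = 49 + 25 + 81 + 81 = 236
236 → 2² + 3² + 6² = 4 + 9 + 36 = 49
49 → 4² + 9² = 16 + 81 = 97
97 → 9² + 7² = 81 + 49 = 130
130 → 1² + 3² + 0² = 1 + 9 + 0 = 10
10 → 1² + 0² = 1 + 0 = 1  — reached the fixed point 1.
1 → 1, so 1 is the first repeated value.

1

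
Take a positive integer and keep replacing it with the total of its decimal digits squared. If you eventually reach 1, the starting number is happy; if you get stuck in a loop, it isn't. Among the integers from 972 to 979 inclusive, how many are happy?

972: 972 → 134 → 26 → 40 → 16 → 37 → 58 → 89 → 145 → 42 → 20 → 4 → 16  — not happy
973: 973 → 139 → 91 → 82 → 68 → 100 → 1  — happy
974: 974 → 146 → 53 → 34 → 25 → 29 → 85 → 89 → 145 → 42 → 20 → 4 → 16 → 37 → 58 → 89  — not happy
975: 975 → 155 → 51 → 26 → 40 → 16 → 37 → 58 → 89 → 145 → 42 → 20 → 4 → 16  — not happy
976: 976 → 166 → 73 → 58 → 89 → 145 → 42 → 20 → 4 → 16 → 37 → 58  — not happy
977: 977 → 179 → 131 → 11 → 2 → 4 → 16 → 37 → 58 → 89 → 145 → 42 → 20 → 4  — not happy
978: 978 → 194 → 98 → 145 → 42 → 20 → 4 → 16 → 37 → 58 → 89 → 145  — not happy
979: 979 → 211 → 6 → 36 → 45 → 41 → 17 → 50 → 25 → 29 → 85 → 89 → 145 → 42 → 20 → 4 → 16 → 37 → 58 → 89  — not happy
happy: 973

1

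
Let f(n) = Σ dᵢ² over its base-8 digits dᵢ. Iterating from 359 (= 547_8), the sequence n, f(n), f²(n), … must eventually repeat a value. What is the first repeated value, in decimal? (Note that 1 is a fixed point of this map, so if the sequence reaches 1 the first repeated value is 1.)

26

359 = (5,4,7)_8 → 5² + 4² + 7² = 25 + 16 + 49 = 90
90 = (1,3,2)_8 → 1² + 3² + 2² = 1 + 9 + 4 = 14
14 = (1,6)_8 → 1² + 6² = 1 + 36 = 37
37 = (4,5)_8 → 4² + 5² = 16 + 25 = 41
41 = (5,1)_8 → 5² + 1² = 25 + 1 = 26
26 = (3,2)_8 → 3² + 2² = 9 + 4 = 13
13 = (1,5)_8 → 1² + 5² = 1 + 25 = 26  — 26 already appeared earlier.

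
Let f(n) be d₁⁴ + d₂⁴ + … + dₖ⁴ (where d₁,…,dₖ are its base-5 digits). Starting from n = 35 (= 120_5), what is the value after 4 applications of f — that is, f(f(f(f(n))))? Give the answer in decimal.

353

35 = (1,2,0)_5 → 1⁴ + 2⁴ + 0⁴ = 17
17 = (3,2)_5 → 3⁴ + 2⁴ = 97
97 = (3,4,2)_5 → 3⁴ + 4⁴ + 2⁴ = 353
353 = (2,4,0,3)_5 → 2⁴ + 4⁴ + 0⁴ + 3⁴ = 353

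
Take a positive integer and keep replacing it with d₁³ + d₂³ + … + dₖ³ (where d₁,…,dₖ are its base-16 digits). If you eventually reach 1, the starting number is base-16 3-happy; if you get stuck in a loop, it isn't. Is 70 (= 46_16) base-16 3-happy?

base-16 3-happy

70 = (4,6)_16 → 4³ + 6³ = 64 + 216 = 280
280 = (1,1,8)_16 → 1³ + 1³ + 8³ = 1 + 1 + 512 = 514
514 = (2,0,2)_16 → 2³ + 0³ + 2³ = 8 + 0 + 8 = 16
16 = (1,0)_16 → 1³ + 0³ = 1 + 0 = 1  — reached 1.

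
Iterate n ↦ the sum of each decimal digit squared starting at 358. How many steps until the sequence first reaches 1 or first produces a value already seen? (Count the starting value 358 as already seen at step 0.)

358 → 3² + 5² + 8² = 9 + 25 + 64 = 98
98 → 9² + 8² = 81 + 64 = 145
145 → 1² + 4² + 5² = 1 + 16 + 25 = 42
42 → 4² + 2² = 16 + 4 = 20
20 → 2² + 0² = 4 + 0 = 4
4 → 4² = 16
16 → 1² + 6² = 1 + 36 = 37
37 → 3² + 7² = 9 + 49 = 58
58 → 5² + 8² = 25 + 64 = 89
89 → 8² + 9² = 64 + 81 = 145  — 145 repeats.
That took 10 steps.

10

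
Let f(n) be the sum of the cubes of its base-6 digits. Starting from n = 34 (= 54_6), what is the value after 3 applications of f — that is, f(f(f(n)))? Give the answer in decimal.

34 = (5,4)_6 → 5³ + 4³ = 125 + 64 = 189
189 = (5,1,3)_6 → 5³ + 1³ + 3³ = 125 + 1 + 27 = 153
153 = (4,1,3)_6 → 4³ + 1³ + 3³ = 64 + 1 + 27 = 92

92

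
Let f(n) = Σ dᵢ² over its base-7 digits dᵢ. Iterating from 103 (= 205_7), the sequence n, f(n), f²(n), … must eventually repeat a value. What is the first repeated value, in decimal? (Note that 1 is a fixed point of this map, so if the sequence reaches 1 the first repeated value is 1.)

103 = (2,0,5)_7 → 2² + 0² + 5² = 29
29 = (4,1)_7 → 4² + 1² = 17
17 = (2,3)_7 → 2² + 3² = 13
13 = (1,6)_7 → 1² + 6² = 37
37 = (5,2)_7 → 5² + 2² = 29  — 29 already appeared earlier.

29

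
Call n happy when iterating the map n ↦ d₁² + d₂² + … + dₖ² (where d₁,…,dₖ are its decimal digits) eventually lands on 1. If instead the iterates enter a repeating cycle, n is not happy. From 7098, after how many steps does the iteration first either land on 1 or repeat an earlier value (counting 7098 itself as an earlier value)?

11

7098 → 7² + 0² + 9² + 8² = 49 + 0 + 81 + 64 = 194
194 → 1² + 9² + 4² = 1 + 81 + 16 = 98
98 → 9² + 8² = 81 + 64 = 145
145 → 1² + 4² + 5² = 1 + 16 + 25 = 42
42 → 4² + 2² = 16 + 4 = 20
20 → 2² + 0² = 4 + 0 = 4
4 → 4² = 16
16 → 1² + 6² = 1 + 36 = 37
37 → 3² + 7² = 9 + 49 = 58
58 → 5² + 8² = 25 + 64 = 89
89 → 8² + 9² = 64 + 81 = 145  — 145 repeats.
That took 11 steps.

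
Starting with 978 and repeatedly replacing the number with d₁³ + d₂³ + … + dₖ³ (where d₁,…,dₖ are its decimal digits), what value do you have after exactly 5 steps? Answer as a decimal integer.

153

978 → 9³ + 7³ + 8³ = 729 + 343 + 512 = 1584
1584 → 1³ + 5³ + 8³ + 4³ = 1 + 125 + 512 + 64 = 702
702 → 7³ + 0³ + 2³ = 343 + 0 + 8 = 351
351 → 3³ + 5³ + 1³ = 27 + 125 + 1 = 153
153 → 1³ + 5³ + 3³ = 1 + 125 + 27 = 153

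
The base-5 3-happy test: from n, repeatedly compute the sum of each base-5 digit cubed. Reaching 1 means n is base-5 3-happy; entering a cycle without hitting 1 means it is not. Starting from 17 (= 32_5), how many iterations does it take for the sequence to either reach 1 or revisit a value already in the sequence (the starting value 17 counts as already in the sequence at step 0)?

17 = (3,2)_5 → 3³ + 2³ = 27 + 8 = 35
35 = (1,2,0)_5 → 1³ + 2³ + 0³ = 1 + 8 + 0 = 9
9 = (1,4)_5 → 1³ + 4³ = 1 + 64 = 65
65 = (2,3,0)_5 → 2³ + 3³ + 0³ = 8 + 27 + 0 = 35  — 35 repeats.
That took 4 steps.

4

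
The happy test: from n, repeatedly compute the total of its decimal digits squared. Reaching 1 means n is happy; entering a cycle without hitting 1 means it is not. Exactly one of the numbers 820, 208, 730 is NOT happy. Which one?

730

820: 820 → 68 → 100 → 1  — reaches 1 (happy)
208: 208 → 68 → 100 → 1  — reaches 1 (happy)
730: 730 → 58 → 89 → 145 → 42 → 20 → 4 → 16 → 37 → 58  — repeats 58 (not happy)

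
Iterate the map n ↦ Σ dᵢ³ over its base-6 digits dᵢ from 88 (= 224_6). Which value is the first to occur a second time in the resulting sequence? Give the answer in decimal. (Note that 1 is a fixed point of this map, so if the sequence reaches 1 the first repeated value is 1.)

1

88 = (2,2,4)_6 → 2³ + 2³ + 4³ = 8 + 8 + 64 = 80
80 = (2,1,2)_6 → 2³ + 1³ + 2³ = 8 + 1 + 8 = 17
17 = (2,5)_6 → 2³ + 5³ = 8 + 125 = 133
133 = (3,4,1)_6 → 3³ + 4³ + 1³ = 27 + 64 + 1 = 92
92 = (2,3,2)_6 → 2³ + 3³ + 2³ = 8 + 27 + 8 = 43
43 = (1,1,1)_6 → 1³ + 1³ + 1³ = 1 + 1 + 1 = 3
3 = (3)_6 → 3³ = 27
27 = (4,3)_6 → 4³ + 3³ = 64 + 27 = 91
91 = (2,3,1)_6 → 2³ + 3³ + 1³ = 8 + 27 + 1 = 36
36 = (1,0,0)_6 → 1³ + 0³ + 0³ = 1 + 0 + 0 = 1  — reached the fixed point 1.
1 → 1, so 1 is the first repeated value.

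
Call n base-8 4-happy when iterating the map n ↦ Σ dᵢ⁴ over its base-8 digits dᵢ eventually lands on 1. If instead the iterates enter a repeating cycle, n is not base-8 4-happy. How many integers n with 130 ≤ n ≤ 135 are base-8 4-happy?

130: 130 → 32 → 256 → 256  (repeats 256)
131: 131 → 97 → 258 → 272 → 272  (repeats 272)
132: 132 → 272 → 272  (repeats 272)
133: 133 → 641 → 18 → 32 → 256 → 256  (repeats 256)
134: 134 → 1312 → 528 → 17 → 17  (repeats 17)
135: 135 → 2417 → 2178 → 288 → 512 → 1  (reaches 1)
base-8 4-happy: 135

1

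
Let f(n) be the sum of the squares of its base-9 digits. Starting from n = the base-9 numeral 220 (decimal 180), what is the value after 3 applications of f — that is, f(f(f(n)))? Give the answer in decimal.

180 = (2,2,0)_9 → 2² + 2² + 0² = 4 + 4 + 0 = 8
8 = (8)_9 → 8² = 64
64 = (7,1)_9 → 7² + 1² = 49 + 1 = 50

50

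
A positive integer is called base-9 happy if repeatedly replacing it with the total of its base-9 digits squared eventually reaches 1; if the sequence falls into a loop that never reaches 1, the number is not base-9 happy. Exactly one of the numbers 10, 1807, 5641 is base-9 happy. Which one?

10: 10 → 2 → 4 → 16 → 50 → 50  — repeats 50 (not base-9 happy)
1807: 1807 → 73 → 65 → 53 → 89 → 65  — repeats 65 (not base-9 happy)
5641: 5641 → 159 → 101 → 9 → 1  — reaches 1 (base-9 happy)

5641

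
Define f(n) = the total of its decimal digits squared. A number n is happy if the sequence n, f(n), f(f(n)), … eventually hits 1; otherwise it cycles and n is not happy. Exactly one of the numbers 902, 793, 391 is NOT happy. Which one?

902

902: 902 → 85 → 89 → 145 → 42 → 20 → 4 → 16 → 37 → 58 → 89  — repeats 89 (not happy)
793: 793 → 139 → 91 → 82 → 68 → 100 → 1  — reaches 1 (happy)
391: 391 → 91 → 82 → 68 → 100 → 1  — reaches 1 (happy)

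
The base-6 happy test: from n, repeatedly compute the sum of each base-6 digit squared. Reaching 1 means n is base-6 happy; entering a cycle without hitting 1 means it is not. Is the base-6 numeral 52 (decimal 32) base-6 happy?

32 = (5,2)_6 → 29
29 = (4,5)_6 → 41
41 = (1,0,5)_6 → 26
26 = (4,2)_6 → 20
20 = (3,2)_6 → 13
13 = (2,1)_6 → 5
5 = (5)_6 → 25
25 = (4,1)_6 → 17
17 = (2,5)_6 → 29  — 29 already seen; the sequence cycles without reaching 1.

not base-6 happy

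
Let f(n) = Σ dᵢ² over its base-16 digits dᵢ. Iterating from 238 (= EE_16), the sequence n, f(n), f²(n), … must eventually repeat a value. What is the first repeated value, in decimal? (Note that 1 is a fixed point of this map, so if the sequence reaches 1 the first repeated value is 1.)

238 = (14,14)_16 → 392
392 = (1,8,8)_16 → 129
129 = (8,1)_16 → 65
65 = (4,1)_16 → 17
17 = (1,1)_16 → 2
2 = (2)_16 → 4
4 = (4)_16 → 16
16 = (1,0)_16 → 1  — reached the fixed point 1.
1 → 1, so 1 is the first repeated value.

1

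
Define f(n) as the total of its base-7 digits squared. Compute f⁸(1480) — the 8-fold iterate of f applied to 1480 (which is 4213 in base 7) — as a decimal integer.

1480 = (4,2,1,3)_7 → 4² + 2² + 1² + 3² = 30
30 = (4,2)_7 → 4² + 2² = 20
20 = (2,6)_7 → 2² + 6² = 40
40 = (5,5)_7 → 5² + 5² = 50
50 = (1,0,1)_7 → 1² + 0² + 1² = 2
2 = (2)_7 → 2² = 4
4 = (4)_7 → 4² = 16
16 = (2,2)_7 → 2² + 2² = 8

8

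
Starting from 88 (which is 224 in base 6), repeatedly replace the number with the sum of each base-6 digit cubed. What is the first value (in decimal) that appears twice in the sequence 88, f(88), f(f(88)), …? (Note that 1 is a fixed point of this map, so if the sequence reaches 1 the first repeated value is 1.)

88 = (2,2,4)_6 → 2³ + 2³ + 4³ = 80
80 = (2,1,2)_6 → 2³ + 1³ + 2³ = 17
17 = (2,5)_6 → 2³ + 5³ = 133
133 = (3,4,1)_6 → 3³ + 4³ + 1³ = 92
92 = (2,3,2)_6 → 2³ + 3³ + 2³ = 43
43 = (1,1,1)_6 → 1³ + 1³ + 1³ = 3
3 = (3)_6 → 3³ = 27
27 = (4,3)_6 → 4³ + 3³ = 91
91 = (2,3,1)_6 → 2³ + 3³ + 1³ = 36
36 = (1,0,0)_6 → 1³ + 0³ + 0³ = 1  — reached the fixed point 1.
1 → 1, so 1 is the first repeated value.

1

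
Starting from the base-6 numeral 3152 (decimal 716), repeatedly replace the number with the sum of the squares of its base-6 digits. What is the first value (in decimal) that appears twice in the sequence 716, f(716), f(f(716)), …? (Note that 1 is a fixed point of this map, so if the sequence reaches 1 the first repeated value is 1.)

716 = (3,1,5,2)_6 → 3² + 1² + 5² + 2² = 9 + 1 + 25 + 4 = 39
39 = (1,0,3)_6 → 1² + 0² + 3² = 1 + 0 + 9 = 10
10 = (1,4)_6 → 1² + 4² = 1 + 16 = 17
17 = (2,5)_6 → 2² + 5² = 4 + 25 = 29
29 = (4,5)_6 → 4² + 5² = 16 + 25 = 41
41 = (1,0,5)_6 → 1² + 0² + 5² = 1 + 0 + 25 = 26
26 = (4,2)_6 → 4² + 2² = 16 + 4 = 20
20 = (3,2)_6 → 3² + 2² = 9 + 4 = 13
13 = (2,1)_6 → 2² + 1² = 4 + 1 = 5
5 = (5)_6 → 5² = 25
25 = (4,1)_6 → 4² + 1² = 16 + 1 = 17  — 17 already appeared earlier.

17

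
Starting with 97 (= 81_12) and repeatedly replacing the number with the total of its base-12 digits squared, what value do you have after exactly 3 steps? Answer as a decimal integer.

20

97 = (8,1)_12 → 8² + 1² = 64 + 1 = 65
65 = (5,5)_12 → 5² + 5² = 25 + 25 = 50
50 = (4,2)_12 → 4² + 2² = 16 + 4 = 20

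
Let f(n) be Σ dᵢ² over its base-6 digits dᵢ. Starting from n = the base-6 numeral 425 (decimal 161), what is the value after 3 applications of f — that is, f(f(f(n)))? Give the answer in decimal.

161 = (4,2,5)_6 → 45
45 = (1,1,3)_6 → 11
11 = (1,5)_6 → 26

26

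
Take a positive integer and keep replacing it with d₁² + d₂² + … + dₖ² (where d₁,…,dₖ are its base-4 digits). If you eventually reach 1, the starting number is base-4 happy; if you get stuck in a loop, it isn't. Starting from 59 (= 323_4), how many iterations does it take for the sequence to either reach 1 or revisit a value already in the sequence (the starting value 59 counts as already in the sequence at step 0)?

6

59 = (3,2,3)_4 → 22
22 = (1,1,2)_4 → 6
6 = (1,2)_4 → 5
5 = (1,1)_4 → 2
2 = (2)_4 → 4
4 = (1,0)_4 → 1  — reached 1.
That took 6 steps.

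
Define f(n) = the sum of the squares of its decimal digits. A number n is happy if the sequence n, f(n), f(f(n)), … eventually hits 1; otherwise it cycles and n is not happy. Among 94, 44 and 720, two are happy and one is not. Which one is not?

94: 94 → 97 → 130 → 10 → 1  — reaches 1 (happy)
44: 44 → 32 → 13 → 10 → 1  — reaches 1 (happy)
720: 720 → 53 → 34 → 25 → 29 → 85 → 89 → 145 → 42 → 20 → 4 → 16 → 37 → 58 → 89  — repeats 89 (not happy)

720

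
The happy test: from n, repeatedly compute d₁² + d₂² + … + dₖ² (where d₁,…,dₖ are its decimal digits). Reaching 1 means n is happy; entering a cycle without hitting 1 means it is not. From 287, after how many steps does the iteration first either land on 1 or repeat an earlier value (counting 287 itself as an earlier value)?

287 → 2² + 8² + 7² = 4 + 64 + 49 = 117
117 → 1² + 1² + 7² = 1 + 1 + 49 = 51
51 → 5² + 1² = 25 + 1 = 26
26 → 2² + 6² = 4 + 36 = 40
40 → 4² + 0² = 16 + 0 = 16
16 → 1² + 6² = 1 + 36 = 37
37 → 3² + 7² = 9 + 49 = 58
58 → 5² + 8² = 25 + 64 = 89
89 → 8² + 9² = 64 + 81 = 145
145 → 1² + 4² + 5² = 1 + 16 + 25 = 42
42 → 4² + 2² = 16 + 4 = 20
20 → 2² + 0² = 4 + 0 = 4
4 → 4² = 16  — 16 repeats.
That took 13 steps.

13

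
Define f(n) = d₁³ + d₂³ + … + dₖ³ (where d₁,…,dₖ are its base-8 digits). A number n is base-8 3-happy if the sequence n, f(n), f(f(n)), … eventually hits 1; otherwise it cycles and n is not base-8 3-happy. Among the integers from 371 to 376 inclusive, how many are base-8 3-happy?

371: 371 → 368 → 341 → 258 → 72 → 2 → 8 → 1  — base-8 3-happy
372: 372 → 405 → 349 → 277 → 197 → 152 → 35 → 91 → 55 → 559 → 469 → 476 → 434 → 440 → 559  — not base-8 3-happy
373: 373 → 466 → 359 → 532 → 73 → 3 → 27 → 54 → 432 → 432  — not base-8 3-happy
374: 374 → 557 → 251 → 397 → 342 → 349 → 277 → 197 → 152 → 35 → 91 → 55 → 559 → 469 → 476 → 434 → 440 → 559  — not base-8 3-happy
375: 375 → 684 → 198 → 243 → 270 → 281 → 92 → 92  — not base-8 3-happy
376: 376 → 468 → 415 → 586 → 11 → 28 → 91 → 55 → 559 → 469 → 476 → 434 → 440 → 559  — not base-8 3-happy
base-8 3-happy: 371

1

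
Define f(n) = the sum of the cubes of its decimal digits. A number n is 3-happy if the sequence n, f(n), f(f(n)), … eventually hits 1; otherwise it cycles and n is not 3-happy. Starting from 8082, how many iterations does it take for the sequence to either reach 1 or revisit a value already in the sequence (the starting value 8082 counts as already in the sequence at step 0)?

8082 → 8³ + 0³ + 8³ + 2³ = 512 + 0 + 512 + 8 = 1032
1032 → 1³ + 0³ + 3³ + 2³ = 1 + 0 + 27 + 8 = 36
36 → 3³ + 6³ = 27 + 216 = 243
243 → 2³ + 4³ + 3³ = 8 + 64 + 27 = 99
99 → 9³ + 9³ = 729 + 729 = 1458
1458 → 1³ + 4³ + 5³ + 8³ = 1 + 64 + 125 + 512 = 702
702 → 7³ + 0³ + 2³ = 343 + 0 + 8 = 351
351 → 3³ + 5³ + 1³ = 27 + 125 + 1 = 153
153 → 1³ + 5³ + 3³ = 1 + 125 + 27 = 153  — 153 repeats.
That took 9 steps.

9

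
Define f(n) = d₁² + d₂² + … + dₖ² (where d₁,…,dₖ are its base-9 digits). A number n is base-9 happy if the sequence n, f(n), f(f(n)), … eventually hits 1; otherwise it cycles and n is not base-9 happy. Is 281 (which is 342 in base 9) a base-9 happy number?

not base-9 happy

281 = (3,4,2)_9 → 29
29 = (3,2)_9 → 13
13 = (1,4)_9 → 17
17 = (1,8)_9 → 65
65 = (7,2)_9 → 53
53 = (5,8)_9 → 89
89 = (1,0,8)_9 → 65  — 65 already seen; the sequence cycles without reaching 1.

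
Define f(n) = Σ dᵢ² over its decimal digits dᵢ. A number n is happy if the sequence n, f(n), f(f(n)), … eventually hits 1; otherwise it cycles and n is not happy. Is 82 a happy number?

happy

82 → 8² + 2² = 64 + 4 = 68
68 → 6² + 8² = 36 + 64 = 100
100 → 1² + 0² + 0² = 1 + 0 + 0 = 1  — reached 1.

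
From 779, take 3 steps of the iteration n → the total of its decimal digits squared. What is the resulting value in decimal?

11

779 → 7² + 7² + 9² = 179
179 → 1² + 7² + 9² = 131
131 → 1² + 3² + 1² = 11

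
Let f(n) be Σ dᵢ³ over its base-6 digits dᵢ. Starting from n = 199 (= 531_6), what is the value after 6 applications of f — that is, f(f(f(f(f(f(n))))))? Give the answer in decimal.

199 = (5,3,1)_6 → 5³ + 3³ + 1³ = 153
153 = (4,1,3)_6 → 4³ + 1³ + 3³ = 92
92 = (2,3,2)_6 → 2³ + 3³ + 2³ = 43
43 = (1,1,1)_6 → 1³ + 1³ + 1³ = 3
3 = (3)_6 → 3³ = 27
27 = (4,3)_6 → 4³ + 3³ = 91

91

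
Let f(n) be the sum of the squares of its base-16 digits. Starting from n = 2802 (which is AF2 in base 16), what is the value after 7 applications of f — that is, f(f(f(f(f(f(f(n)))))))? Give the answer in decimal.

2802 = (10,15,2)_16 → 10² + 15² + 2² = 100 + 225 + 4 = 329
329 = (1,4,9)_16 → 1² + 4² + 9² = 1 + 16 + 81 = 98
98 = (6,2)_16 → 6² + 2² = 36 + 4 = 40
40 = (2,8)_16 → 2² + 8² = 4 + 64 = 68
68 = (4,4)_16 → 4² + 4² = 16 + 16 = 32
32 = (2,0)_16 → 2² + 0² = 4 + 0 = 4
4 = (4)_16 → 4² = 16

16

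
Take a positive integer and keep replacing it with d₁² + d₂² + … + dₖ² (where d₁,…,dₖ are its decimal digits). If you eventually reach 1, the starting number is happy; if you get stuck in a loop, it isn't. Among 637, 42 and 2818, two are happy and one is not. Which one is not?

42

637: 637 → 94 → 97 → 130 → 10 → 1  — reaches 1 (happy)
42: 42 → 20 → 4 → 16 → 37 → 58 → 89 → 145 → 42  — repeats 42 (not happy)
2818: 2818 → 133 → 19 → 82 → 68 → 100 → 1  — reaches 1 (happy)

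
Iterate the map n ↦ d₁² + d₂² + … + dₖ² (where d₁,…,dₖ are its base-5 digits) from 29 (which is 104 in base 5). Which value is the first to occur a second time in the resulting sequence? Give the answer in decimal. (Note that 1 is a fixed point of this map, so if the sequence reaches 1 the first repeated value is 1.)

13

29 = (1,0,4)_5 → 1² + 0² + 4² = 1 + 0 + 16 = 17
17 = (3,2)_5 → 3² + 2² = 9 + 4 = 13
13 = (2,3)_5 → 2² + 3² = 4 + 9 = 13  — 13 already appeared earlier.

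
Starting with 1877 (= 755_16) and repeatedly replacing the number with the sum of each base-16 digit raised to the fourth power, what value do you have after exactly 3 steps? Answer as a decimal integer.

10259

1877 = (7,5,5)_16 → 7⁴ + 5⁴ + 5⁴ = 3651
3651 = (14,4,3)_16 → 14⁴ + 4⁴ + 3⁴ = 38753
38753 = (9,7,6,1)_16 → 9⁴ + 7⁴ + 6⁴ + 1⁴ = 10259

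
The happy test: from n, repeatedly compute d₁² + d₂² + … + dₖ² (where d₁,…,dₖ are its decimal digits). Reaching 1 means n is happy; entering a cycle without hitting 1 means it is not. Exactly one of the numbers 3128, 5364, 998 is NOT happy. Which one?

3128

3128: 3128 → 78 → 113 → 11 → 2 → 4 → 16 → 37 → 58 → 89 → 145 → 42 → 20 → 4  — repeats 4 (not happy)
5364: 5364 → 86 → 100 → 1  — reaches 1 (happy)
998: 998 → 226 → 44 → 32 → 13 → 10 → 1  — reaches 1 (happy)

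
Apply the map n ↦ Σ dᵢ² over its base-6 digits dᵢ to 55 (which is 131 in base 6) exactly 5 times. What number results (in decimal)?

5

55 = (1,3,1)_6 → 1² + 3² + 1² = 11
11 = (1,5)_6 → 1² + 5² = 26
26 = (4,2)_6 → 4² + 2² = 20
20 = (3,2)_6 → 3² + 2² = 13
13 = (2,1)_6 → 2² + 1² = 5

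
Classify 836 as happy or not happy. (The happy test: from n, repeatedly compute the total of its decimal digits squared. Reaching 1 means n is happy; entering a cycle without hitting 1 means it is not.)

836 → 8² + 3² + 6² = 64 + 9 + 36 = 109
109 → 1² + 0² + 9² = 1 + 0 + 81 = 82
82 → 8² + 2² = 64 + 4 = 68
68 → 6² + 8² = 36 + 64 = 100
100 → 1² + 0² + 0² = 1 + 0 + 0 = 1  — reached 1.

happy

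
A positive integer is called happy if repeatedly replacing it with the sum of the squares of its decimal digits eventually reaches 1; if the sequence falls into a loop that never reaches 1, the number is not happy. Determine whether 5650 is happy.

happy

5650 → 5² + 6² + 5² + 0² = 25 + 36 + 25 + 0 = 86
86 → 8² + 6² = 64 + 36 = 100
100 → 1² + 0² + 0² = 1 + 0 + 0 = 1  — reached 1.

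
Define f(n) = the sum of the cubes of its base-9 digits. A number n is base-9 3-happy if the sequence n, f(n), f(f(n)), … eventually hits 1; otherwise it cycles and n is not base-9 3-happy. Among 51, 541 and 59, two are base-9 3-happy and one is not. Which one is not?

51: 51 → 341 → 577 → 345 → 99 → 9 → 1  — reaches 1 (base-9 3-happy)
541: 541 → 433 → 153 → 513 → 243 → 27 → 27  — repeats 27 (not base-9 3-happy)
59: 59 → 341 → 577 → 345 → 99 → 9 → 1  — reaches 1 (base-9 3-happy)

541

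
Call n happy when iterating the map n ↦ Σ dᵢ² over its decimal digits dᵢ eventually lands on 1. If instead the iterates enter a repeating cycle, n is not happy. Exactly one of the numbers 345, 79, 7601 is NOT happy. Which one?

345

345: 345 → 50 → 25 → 29 → 85 → 89 → 145 → 42 → 20 → 4 → 16 → 37 → 58 → 89  — repeats 89 (not happy)
79: 79 → 130 → 10 → 1  — reaches 1 (happy)
7601: 7601 → 86 → 100 → 1  — reaches 1 (happy)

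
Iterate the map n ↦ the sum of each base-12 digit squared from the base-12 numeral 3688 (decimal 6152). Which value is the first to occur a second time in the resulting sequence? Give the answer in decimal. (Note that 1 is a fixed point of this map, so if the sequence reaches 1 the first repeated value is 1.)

6152 = (3,6,8,8)_12 → 3² + 6² + 8² + 8² = 9 + 36 + 64 + 64 = 173
173 = (1,2,5)_12 → 1² + 2² + 5² = 1 + 4 + 25 = 30
30 = (2,6)_12 → 2² + 6² = 4 + 36 = 40
40 = (3,4)_12 → 3² + 4² = 9 + 16 = 25
25 = (2,1)_12 → 2² + 1² = 4 + 1 = 5
5 = (5)_12 → 5² = 25  — 25 already appeared earlier.

25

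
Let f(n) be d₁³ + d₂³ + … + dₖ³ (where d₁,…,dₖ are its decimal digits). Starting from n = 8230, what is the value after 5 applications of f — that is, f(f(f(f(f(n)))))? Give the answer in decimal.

8230 → 547
547 → 532
532 → 160
160 → 217
217 → 352

352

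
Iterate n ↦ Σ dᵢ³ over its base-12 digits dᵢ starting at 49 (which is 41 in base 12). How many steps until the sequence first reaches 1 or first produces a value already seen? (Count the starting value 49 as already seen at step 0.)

49 = (4,1)_12 → 4³ + 1³ = 65
65 = (5,5)_12 → 5³ + 5³ = 250
250 = (1,8,10)_12 → 1³ + 8³ + 10³ = 1513
1513 = (10,6,1)_12 → 10³ + 6³ + 1³ = 1217
1217 = (8,5,5)_12 → 8³ + 5³ + 5³ = 762
762 = (5,3,6)_12 → 5³ + 3³ + 6³ = 368
368 = (2,6,8)_12 → 2³ + 6³ + 8³ = 736
736 = (5,1,4)_12 → 5³ + 1³ + 4³ = 190
190 = (1,3,10)_12 → 1³ + 3³ + 10³ = 1028
1028 = (7,1,8)_12 → 7³ + 1³ + 8³ = 856
856 = (5,11,4)_12 → 5³ + 11³ + 4³ = 1520
1520 = (10,6,8)_12 → 10³ + 6³ + 8³ = 1728
1728 = (1,0,0,0)_12 → 1³ + 0³ + 0³ + 0³ = 1  — reached 1.
That took 13 steps.

13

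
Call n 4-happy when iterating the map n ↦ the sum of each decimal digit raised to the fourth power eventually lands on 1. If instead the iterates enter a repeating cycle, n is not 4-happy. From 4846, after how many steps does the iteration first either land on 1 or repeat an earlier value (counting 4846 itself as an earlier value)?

4846 → 4⁴ + 8⁴ + 4⁴ + 6⁴ = 5904
5904 → 5⁴ + 9⁴ + 0⁴ + 4⁴ = 7442
7442 → 7⁴ + 4⁴ + 4⁴ + 2⁴ = 2929
2929 → 2⁴ + 9⁴ + 2⁴ + 9⁴ = 13154
13154 → 1⁴ + 3⁴ + 1⁴ + 5⁴ + 4⁴ = 964
964 → 9⁴ + 6⁴ + 4⁴ = 8113
8113 → 8⁴ + 1⁴ + 1⁴ + 3⁴ = 4179
4179 → 4⁴ + 1⁴ + 7⁴ + 9⁴ = 9219
9219 → 9⁴ + 2⁴ + 1⁴ + 9⁴ = 13139
13139 → 1⁴ + 3⁴ + 1⁴ + 3⁴ + 9⁴ = 6725
6725 → 6⁴ + 7⁴ + 2⁴ + 5⁴ = 4338
4338 → 4⁴ + 3⁴ + 3⁴ + 8⁴ = 4514
4514 → 4⁴ + 5⁴ + 1⁴ + 4⁴ = 1138
1138 → 1⁴ + 1⁴ + 3⁴ + 8⁴ = 4179  — 4179 repeats.
That took 14 steps.

14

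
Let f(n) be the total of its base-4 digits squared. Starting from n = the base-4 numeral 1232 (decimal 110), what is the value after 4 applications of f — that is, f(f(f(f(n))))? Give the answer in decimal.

4

110 = (1,2,3,2)_4 → 1² + 2² + 3² + 2² = 18
18 = (1,0,2)_4 → 1² + 0² + 2² = 5
5 = (1,1)_4 → 1² + 1² = 2
2 = (2)_4 → 2² = 4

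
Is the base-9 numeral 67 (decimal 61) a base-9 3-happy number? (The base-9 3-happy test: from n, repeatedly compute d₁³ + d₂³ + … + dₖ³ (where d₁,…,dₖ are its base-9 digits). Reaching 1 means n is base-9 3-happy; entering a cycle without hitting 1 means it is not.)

61 = (6,7)_9 → 6³ + 7³ = 216 + 343 = 559
559 = (6,8,1)_9 → 6³ + 8³ + 1³ = 216 + 512 + 1 = 729
729 = (1,0,0,0)_9 → 1³ + 0³ + 0³ + 0³ = 1 + 0 + 0 + 0 = 1  — reached 1.

base-9 3-happy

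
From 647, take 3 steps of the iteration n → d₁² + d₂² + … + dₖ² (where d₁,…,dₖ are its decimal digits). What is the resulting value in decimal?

4

647 → 6² + 4² + 7² = 36 + 16 + 49 = 101
101 → 1² + 0² + 1² = 1 + 0 + 1 = 2
2 → 2² = 4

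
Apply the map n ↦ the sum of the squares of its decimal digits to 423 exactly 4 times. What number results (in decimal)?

145

423 → 4² + 2² + 3² = 29
29 → 2² + 9² = 85
85 → 8² + 5² = 89
89 → 8² + 9² = 145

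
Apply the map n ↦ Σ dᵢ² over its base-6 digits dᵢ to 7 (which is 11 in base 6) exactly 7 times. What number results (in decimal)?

25

7 = (1,1)_6 → 1² + 1² = 1 + 1 = 2
2 = (2)_6 → 2² = 4
4 = (4)_6 → 4² = 16
16 = (2,4)_6 → 2² + 4² = 4 + 16 = 20
20 = (3,2)_6 → 3² + 2² = 9 + 4 = 13
13 = (2,1)_6 → 2² + 1² = 4 + 1 = 5
5 = (5)_6 → 5² = 25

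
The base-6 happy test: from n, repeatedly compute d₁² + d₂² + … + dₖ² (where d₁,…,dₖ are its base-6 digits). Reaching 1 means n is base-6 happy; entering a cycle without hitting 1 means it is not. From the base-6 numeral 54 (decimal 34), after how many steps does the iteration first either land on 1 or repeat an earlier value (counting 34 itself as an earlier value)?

34 = (5,4)_6 → 5² + 4² = 41
41 = (1,0,5)_6 → 1² + 0² + 5² = 26
26 = (4,2)_6 → 4² + 2² = 20
20 = (3,2)_6 → 3² + 2² = 13
13 = (2,1)_6 → 2² + 1² = 5
5 = (5)_6 → 5² = 25
25 = (4,1)_6 → 4² + 1² = 17
17 = (2,5)_6 → 2² + 5² = 29
29 = (4,5)_6 → 4² + 5² = 41  — 41 repeats.
That took 9 steps.

9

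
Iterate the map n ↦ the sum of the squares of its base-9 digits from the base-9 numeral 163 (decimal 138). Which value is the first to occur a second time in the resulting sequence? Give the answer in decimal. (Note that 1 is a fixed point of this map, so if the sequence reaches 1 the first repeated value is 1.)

138 = (1,6,3)_9 → 1² + 6² + 3² = 46
46 = (5,1)_9 → 5² + 1² = 26
26 = (2,8)_9 → 2² + 8² = 68
68 = (7,5)_9 → 7² + 5² = 74
74 = (8,2)_9 → 8² + 2² = 68  — 68 already appeared earlier.

68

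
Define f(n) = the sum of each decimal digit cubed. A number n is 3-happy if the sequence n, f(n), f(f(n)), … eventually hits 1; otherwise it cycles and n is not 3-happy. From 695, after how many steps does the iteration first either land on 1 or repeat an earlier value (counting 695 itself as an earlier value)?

10

695 → 6³ + 9³ + 5³ = 1070
1070 → 1³ + 0³ + 7³ + 0³ = 344
344 → 3³ + 4³ + 4³ = 155
155 → 1³ + 5³ + 5³ = 251
251 → 2³ + 5³ + 1³ = 134
134 → 1³ + 3³ + 4³ = 92
92 → 9³ + 2³ = 737
737 → 7³ + 3³ + 7³ = 713
713 → 7³ + 1³ + 3³ = 371
371 → 3³ + 7³ + 1³ = 371  — 371 repeats.
That took 10 steps.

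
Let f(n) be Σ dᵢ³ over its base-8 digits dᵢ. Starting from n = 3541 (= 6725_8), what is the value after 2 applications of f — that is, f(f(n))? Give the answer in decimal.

289

3541 = (6,7,2,5)_8 → 692
692 = (1,2,6,4)_8 → 289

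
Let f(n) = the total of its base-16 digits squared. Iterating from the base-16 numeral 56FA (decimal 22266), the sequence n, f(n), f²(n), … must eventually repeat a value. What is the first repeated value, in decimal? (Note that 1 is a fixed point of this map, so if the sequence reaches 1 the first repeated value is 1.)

22266 = (5,6,15,10)_16 → 5² + 6² + 15² + 10² = 386
386 = (1,8,2)_16 → 1² + 8² + 2² = 69
69 = (4,5)_16 → 4² + 5² = 41
41 = (2,9)_16 → 2² + 9² = 85
85 = (5,5)_16 → 5² + 5² = 50
50 = (3,2)_16 → 3² + 2² = 13
13 = (13)_16 → 13² = 169
169 = (10,9)_16 → 10² + 9² = 181
181 = (11,5)_16 → 11² + 5² = 146
146 = (9,2)_16 → 9² + 2² = 85  — 85 already appeared earlier.

85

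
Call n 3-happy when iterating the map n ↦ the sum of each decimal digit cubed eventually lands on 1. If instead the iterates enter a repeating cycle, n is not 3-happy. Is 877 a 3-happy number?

877 → 8³ + 7³ + 7³ = 512 + 343 + 343 = 1198
1198 → 1³ + 1³ + 9³ + 8³ = 1 + 1 + 729 + 512 = 1243
1243 → 1³ + 2³ + 4³ + 3³ = 1 + 8 + 64 + 27 = 100
100 → 1³ + 0³ + 0³ = 1 + 0 + 0 = 1  — reached 1.

3-happy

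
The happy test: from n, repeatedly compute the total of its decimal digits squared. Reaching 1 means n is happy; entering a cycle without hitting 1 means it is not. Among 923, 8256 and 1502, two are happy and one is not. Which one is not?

923: 923 → 94 → 97 → 130 → 10 → 1  — reaches 1 (happy)
8256: 8256 → 129 → 86 → 100 → 1  — reaches 1 (happy)
1502: 1502 → 30 → 9 → 81 → 65 → 61 → 37 → 58 → 89 → 145 → 42 → 20 → 4 → 16 → 37  — repeats 37 (not happy)

1502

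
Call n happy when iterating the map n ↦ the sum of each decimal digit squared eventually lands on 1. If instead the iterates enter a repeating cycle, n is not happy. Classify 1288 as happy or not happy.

1288 → 1² + 2² + 8² + 8² = 133
133 → 1² + 3² + 3² = 19
19 → 1² + 9² = 82
82 → 8² + 2² = 68
68 → 6² + 8² = 100
100 → 1² + 0² + 0² = 1  — reached 1.

happy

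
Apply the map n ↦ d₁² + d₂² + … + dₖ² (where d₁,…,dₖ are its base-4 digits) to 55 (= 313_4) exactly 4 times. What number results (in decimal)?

55 = (3,1,3)_4 → 3² + 1² + 3² = 9 + 1 + 9 = 19
19 = (1,0,3)_4 → 1² + 0² + 3² = 1 + 0 + 9 = 10
10 = (2,2)_4 → 2² + 2² = 4 + 4 = 8
8 = (2,0)_4 → 2² + 0² = 4 + 0 = 4

4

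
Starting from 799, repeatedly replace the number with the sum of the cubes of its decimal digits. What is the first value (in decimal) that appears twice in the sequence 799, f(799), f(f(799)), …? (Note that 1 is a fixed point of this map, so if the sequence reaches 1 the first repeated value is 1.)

799 → 1801
1801 → 514
514 → 190
190 → 730
730 → 370
370 → 370  — 370 already appeared earlier.

370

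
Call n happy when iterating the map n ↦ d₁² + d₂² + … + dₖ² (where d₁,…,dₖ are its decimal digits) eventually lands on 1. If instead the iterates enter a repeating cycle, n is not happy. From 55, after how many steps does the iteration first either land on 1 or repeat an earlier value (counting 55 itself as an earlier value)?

55 → 5² + 5² = 25 + 25 = 50
50 → 5² + 0² = 25 + 0 = 25
25 → 2² + 5² = 4 + 25 = 29
29 → 2² + 9² = 4 + 81 = 85
85 → 8² + 5² = 64 + 25 = 89
89 → 8² + 9² = 64 + 81 = 145
145 → 1² + 4² + 5² = 1 + 16 + 25 = 42
42 → 4² + 2² = 16 + 4 = 20
20 → 2² + 0² = 4 + 0 = 4
4 → 4² = 16
16 → 1² + 6² = 1 + 36 = 37
37 → 3² + 7² = 9 + 49 = 58
58 → 5² + 8² = 25 + 64 = 89  — 89 repeats.
That took 13 steps.

13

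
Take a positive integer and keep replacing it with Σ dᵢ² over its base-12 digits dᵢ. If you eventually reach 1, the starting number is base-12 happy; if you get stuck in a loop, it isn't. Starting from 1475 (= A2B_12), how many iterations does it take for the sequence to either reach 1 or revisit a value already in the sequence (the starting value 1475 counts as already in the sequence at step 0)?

12

1475 = (10,2,11)_12 → 10² + 2² + 11² = 225
225 = (1,6,9)_12 → 1² + 6² + 9² = 118
118 = (9,10)_12 → 9² + 10² = 181
181 = (1,3,1)_12 → 1² + 3² + 1² = 11
11 = (11)_12 → 11² = 121
121 = (10,1)_12 → 10² + 1² = 101
101 = (8,5)_12 → 8² + 5² = 89
89 = (7,5)_12 → 7² + 5² = 74
74 = (6,2)_12 → 6² + 2² = 40
40 = (3,4)_12 → 3² + 4² = 25
25 = (2,1)_12 → 2² + 1² = 5
5 = (5)_12 → 5² = 25  — 25 repeats.
That took 12 steps.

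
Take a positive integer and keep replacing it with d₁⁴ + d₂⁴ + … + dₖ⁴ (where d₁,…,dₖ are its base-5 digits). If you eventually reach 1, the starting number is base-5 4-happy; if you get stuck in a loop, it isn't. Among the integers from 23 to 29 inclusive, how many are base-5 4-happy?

23: 23 → 337 → 129 → 257 → 33 → 83 → 163 → 99 → 593 → 499 → 849 → 595 → 593  (repeats 593)
24: 24 → 512 → 288 → 114 → 528 → 338 → 194 → 354 → 528  (repeats 528)
25: 25 → 1  (reaches 1)
26: 26 → 2 → 16 → 82 → 98 → 418 → 244 → 594 → 674 → 514 → 528 → 338 → 194 → 354 → 528  (repeats 528)
27: 27 → 17 → 97 → 353 → 353  (repeats 353)
28: 28 → 82 → 98 → 418 → 244 → 594 → 674 → 514 → 528 → 338 → 194 → 354 → 528  (repeats 528)
29: 29 → 257 → 33 → 83 → 163 → 99 → 593 → 499 → 849 → 595 → 593  (repeats 593)
base-5 4-happy: 25

1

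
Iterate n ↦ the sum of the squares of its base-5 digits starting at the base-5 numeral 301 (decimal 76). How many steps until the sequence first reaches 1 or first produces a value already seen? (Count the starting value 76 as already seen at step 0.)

76 = (3,0,1)_5 → 3² + 0² + 1² = 10
10 = (2,0)_5 → 2² + 0² = 4
4 = (4)_5 → 4² = 16
16 = (3,1)_5 → 3² + 1² = 10  — 10 repeats.
That took 4 steps.

4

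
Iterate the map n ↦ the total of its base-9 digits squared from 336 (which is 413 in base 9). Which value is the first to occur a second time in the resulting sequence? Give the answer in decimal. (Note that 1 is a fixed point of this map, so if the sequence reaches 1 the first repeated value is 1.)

68

336 = (4,1,3)_9 → 4² + 1² + 3² = 26
26 = (2,8)_9 → 2² + 8² = 68
68 = (7,5)_9 → 7² + 5² = 74
74 = (8,2)_9 → 8² + 2² = 68  — 68 already appeared earlier.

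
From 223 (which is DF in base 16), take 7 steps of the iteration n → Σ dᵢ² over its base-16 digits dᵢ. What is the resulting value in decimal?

200

223 = (13,15)_16 → 13² + 15² = 169 + 225 = 394
394 = (1,8,10)_16 → 1² + 8² + 10² = 1 + 64 + 100 = 165
165 = (10,5)_16 → 10² + 5² = 100 + 25 = 125
125 = (7,13)_16 → 7² + 13² = 49 + 169 = 218
218 = (13,10)_16 → 13² + 10² = 169 + 100 = 269
269 = (1,0,13)_16 → 1² + 0² + 13² = 1 + 0 + 169 = 170
170 = (10,10)_16 → 10² + 10² = 100 + 100 = 200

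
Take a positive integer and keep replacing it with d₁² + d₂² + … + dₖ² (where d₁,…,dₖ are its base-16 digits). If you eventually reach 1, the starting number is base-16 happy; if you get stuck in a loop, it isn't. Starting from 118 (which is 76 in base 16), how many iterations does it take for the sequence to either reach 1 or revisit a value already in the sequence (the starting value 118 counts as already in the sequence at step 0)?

118 = (7,6)_16 → 85
85 = (5,5)_16 → 50
50 = (3,2)_16 → 13
13 = (13)_16 → 169
169 = (10,9)_16 → 181
181 = (11,5)_16 → 146
146 = (9,2)_16 → 85  — 85 repeats.
That took 7 steps.

7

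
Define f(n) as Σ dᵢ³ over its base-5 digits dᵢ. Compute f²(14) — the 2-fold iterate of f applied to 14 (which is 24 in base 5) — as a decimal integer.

14 = (2,4)_5 → 2³ + 4³ = 72
72 = (2,4,2)_5 → 2³ + 4³ + 2³ = 80

80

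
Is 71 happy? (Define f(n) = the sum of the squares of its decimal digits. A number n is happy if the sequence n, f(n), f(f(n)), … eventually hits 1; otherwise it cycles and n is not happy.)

71 → 7² + 1² = 50
50 → 5² + 0² = 25
25 → 2² + 5² = 29
29 → 2² + 9² = 85
85 → 8² + 5² = 89
89 → 8² + 9² = 145
145 → 1² + 4² + 5² = 42
42 → 4² + 2² = 20
20 → 2² + 0² = 4
4 → 4² = 16
16 → 1² + 6² = 37
37 → 3² + 7² = 58
58 → 5² + 8² = 89  — 89 already seen; the sequence cycles without reaching 1.

not happy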